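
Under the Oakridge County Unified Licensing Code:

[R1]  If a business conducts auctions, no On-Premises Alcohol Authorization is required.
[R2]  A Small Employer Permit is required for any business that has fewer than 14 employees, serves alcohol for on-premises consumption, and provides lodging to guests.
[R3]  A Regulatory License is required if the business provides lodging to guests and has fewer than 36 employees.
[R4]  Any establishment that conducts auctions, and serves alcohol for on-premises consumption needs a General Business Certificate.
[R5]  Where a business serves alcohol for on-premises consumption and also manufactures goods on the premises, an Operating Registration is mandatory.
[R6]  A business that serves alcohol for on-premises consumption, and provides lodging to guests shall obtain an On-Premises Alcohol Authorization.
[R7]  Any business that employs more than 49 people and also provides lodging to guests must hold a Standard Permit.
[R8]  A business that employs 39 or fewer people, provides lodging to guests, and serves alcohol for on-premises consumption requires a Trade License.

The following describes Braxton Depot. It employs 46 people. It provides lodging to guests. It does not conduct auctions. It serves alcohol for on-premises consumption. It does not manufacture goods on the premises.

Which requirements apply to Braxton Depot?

[R1] does not conduct auctions → On-Premises Alcohol Authorization exemption does not apply.
[R2] employees 46 ≥ 14; serves alcohol for on-premises consumption; provides lodging to guests → Small Employer Permit not required.
[R3] provides lodging to guests; employees 46 ≥ 36 → Regulatory License not required.
[R4] does not conduct auctions; serves alcohol for on-premises consumption → General Business Certificate not required.
[R5] serves alcohol for on-premises consumption; does not manufacture goods on the premises → Operating Registration not required.
[R6] serves alcohol for on-premises consumption; provides lodging to guests → On-Premises Alcohol Authorization required.
[R7] employees 46 ≤ 49; provides lodging to guests → Standard Permit not required.
[R8] employees 46 > 39; provides lodging to guests; serves alcohol for on-premises consumption → Trade License not required.

On-Premises Alcohol Authorization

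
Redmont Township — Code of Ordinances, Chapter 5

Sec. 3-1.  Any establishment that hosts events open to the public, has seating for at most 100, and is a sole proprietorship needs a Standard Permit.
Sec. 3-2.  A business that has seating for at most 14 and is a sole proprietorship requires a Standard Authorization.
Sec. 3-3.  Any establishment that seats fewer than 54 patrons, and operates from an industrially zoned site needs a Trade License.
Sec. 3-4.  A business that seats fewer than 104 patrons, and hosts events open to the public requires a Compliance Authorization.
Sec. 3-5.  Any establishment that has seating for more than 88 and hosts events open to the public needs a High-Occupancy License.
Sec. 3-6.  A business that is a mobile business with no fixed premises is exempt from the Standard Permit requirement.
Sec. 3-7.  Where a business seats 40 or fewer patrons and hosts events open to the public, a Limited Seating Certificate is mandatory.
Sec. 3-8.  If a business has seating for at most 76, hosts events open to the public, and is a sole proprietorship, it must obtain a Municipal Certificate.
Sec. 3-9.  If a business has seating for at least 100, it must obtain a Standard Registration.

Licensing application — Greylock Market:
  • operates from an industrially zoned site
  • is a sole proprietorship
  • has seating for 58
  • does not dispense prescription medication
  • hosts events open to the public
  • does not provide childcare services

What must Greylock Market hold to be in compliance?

Sec. 3-1. hosts events open to the public; seating 58 ≤ 100; is a sole proprietorship → Standard Permit required.
Sec. 3-2. seating 58 > 14; is a sole proprietorship → Standard Authorization not required.
Sec. 3-3. seating 58 ≥ 54; operates from an industrially zoned site → Trade License not required.
Sec. 3-4. seating 58 < 104; hosts events open to the public → Compliance Authorization required.
Sec. 3-5. seating 58 ≤ 88; hosts events open to the public → High-Occupancy License not required.
Sec. 3-6. operates from an industrially zoned site (not: is a mobile business with no fixed premises) → Standard Permit exemption does not apply.
Sec. 3-7. seating 58 > 40; hosts events open to the public → Limited Seating Certificate not required.
Sec. 3-8. seating 58 ≤ 76; hosts events open to the public; is a sole proprietorship → Municipal Certificate required.
Sec. 3-9. seating 58 < 100 → Standard Registration not required.

Compliance Authorization, Municipal Certificate, Standard Permit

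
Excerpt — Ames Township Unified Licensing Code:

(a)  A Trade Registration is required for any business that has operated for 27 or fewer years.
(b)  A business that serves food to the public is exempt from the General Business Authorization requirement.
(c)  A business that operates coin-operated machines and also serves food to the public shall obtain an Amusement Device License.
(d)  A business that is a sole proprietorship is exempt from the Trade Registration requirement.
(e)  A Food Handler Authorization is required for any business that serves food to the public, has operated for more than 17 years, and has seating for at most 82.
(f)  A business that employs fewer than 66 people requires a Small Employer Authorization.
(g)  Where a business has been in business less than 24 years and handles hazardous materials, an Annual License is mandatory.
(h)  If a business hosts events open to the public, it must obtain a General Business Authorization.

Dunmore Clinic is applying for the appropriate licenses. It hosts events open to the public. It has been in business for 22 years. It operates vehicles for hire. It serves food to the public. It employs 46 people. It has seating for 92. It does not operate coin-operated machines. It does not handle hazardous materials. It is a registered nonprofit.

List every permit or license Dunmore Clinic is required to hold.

Small Employer Authorization, Trade Registration

(a) years in business 22 ≤ 27 → Trade Registration required.
(b) serves food to the public → exempt from General Business Authorization.
(c) does not operate coin-operated machines; serves food to the public → Amusement Device License not required.
(d) is a registered nonprofit (not: is a sole proprietorship) → Trade Registration exemption does not apply.
(e) serves food to the public; years in business 22 > 17; seating 92 > 82 → Food Handler Authorization not required.
(f) employees 46 < 66 → Small Employer Authorization required.
(g) years in business 22 < 24; does not handle hazardous materials → Annual License not required.
(h) hosts events open to the public → General Business Authorization required.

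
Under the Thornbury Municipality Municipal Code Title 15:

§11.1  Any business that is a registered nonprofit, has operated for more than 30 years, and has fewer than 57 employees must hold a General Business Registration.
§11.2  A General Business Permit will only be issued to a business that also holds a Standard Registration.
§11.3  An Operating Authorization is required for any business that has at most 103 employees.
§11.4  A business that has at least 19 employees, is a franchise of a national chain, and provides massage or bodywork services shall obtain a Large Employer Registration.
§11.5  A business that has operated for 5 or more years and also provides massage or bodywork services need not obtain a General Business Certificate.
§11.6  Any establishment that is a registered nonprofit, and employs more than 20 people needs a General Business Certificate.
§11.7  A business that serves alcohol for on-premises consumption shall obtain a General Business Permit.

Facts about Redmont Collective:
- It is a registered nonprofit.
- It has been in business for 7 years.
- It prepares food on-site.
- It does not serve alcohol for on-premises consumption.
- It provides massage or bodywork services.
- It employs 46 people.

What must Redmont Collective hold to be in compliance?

§11.1 is a registered nonprofit; years in business 7 ≤ 30; employees 46 < 57 → General Business Registration not required.
§11.2 General Business Permit is not required → no effect.
§11.3 employees 46 ≤ 103 → Operating Authorization required.
§11.4 employees 46 ≥ 19; is a registered nonprofit (not: is a franchise of a national chain); provides massage or bodywork services → Large Employer Registration not required.
§11.5 years in business 7 ≥ 5; provides massage or bodywork services → exempt from General Business Certificate.
§11.6 is a registered nonprofit; employees 46 > 20 → General Business Certificate required.
§11.7 does not serve alcohol for on-premises consumption → General Business Permit not required.

Operating Authorization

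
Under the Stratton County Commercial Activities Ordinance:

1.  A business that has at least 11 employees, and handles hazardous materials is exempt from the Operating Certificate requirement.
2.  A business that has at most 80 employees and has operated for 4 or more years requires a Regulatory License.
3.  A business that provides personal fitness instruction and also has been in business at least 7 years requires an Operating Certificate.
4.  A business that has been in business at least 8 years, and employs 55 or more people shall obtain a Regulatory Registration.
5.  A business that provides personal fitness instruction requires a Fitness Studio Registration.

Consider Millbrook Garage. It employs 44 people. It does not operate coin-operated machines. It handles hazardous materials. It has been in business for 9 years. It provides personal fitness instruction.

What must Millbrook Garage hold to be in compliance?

1. employees 44 ≥ 11; handles hazardous materials → exempt from Operating Certificate.
2. employees 44 ≤ 80; years in business 9 ≥ 4 → Regulatory License required.
3. provides personal fitness instruction; years in business 9 ≥ 7 → Operating Certificate required.
4. years in business 9 ≥ 8; employees 44 < 55 → Regulatory Registration not required.
5. provides personal fitness instruction → Fitness Studio Registration required.

Fitness Studio Registration, Regulatory License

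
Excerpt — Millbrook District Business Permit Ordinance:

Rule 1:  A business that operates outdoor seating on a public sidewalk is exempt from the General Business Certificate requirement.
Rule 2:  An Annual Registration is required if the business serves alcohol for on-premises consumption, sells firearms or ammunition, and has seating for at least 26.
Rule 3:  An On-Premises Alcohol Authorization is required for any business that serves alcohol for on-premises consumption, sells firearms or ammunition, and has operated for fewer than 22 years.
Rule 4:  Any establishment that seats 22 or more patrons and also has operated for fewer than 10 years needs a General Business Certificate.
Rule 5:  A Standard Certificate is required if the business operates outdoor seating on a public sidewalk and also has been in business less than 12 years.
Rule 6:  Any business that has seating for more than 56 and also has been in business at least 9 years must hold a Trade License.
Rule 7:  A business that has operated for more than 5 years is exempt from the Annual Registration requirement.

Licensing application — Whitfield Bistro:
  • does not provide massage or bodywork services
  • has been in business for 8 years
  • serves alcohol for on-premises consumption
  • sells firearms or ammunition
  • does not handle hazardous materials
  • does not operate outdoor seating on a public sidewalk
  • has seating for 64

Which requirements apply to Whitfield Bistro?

General Business Certificate, On-Premises Alcohol Authorization

Rule 1: does not operate outdoor seating on a public sidewalk → General Business Certificate exemption does not apply.
Rule 2: serves alcohol for on-premises consumption; sells firearms or ammunition; seating 64 ≥ 26 → Annual Registration required.
Rule 3: serves alcohol for on-premises consumption; sells firearms or ammunition; years in business 8 < 22 → On-Premises Alcohol Authorization required.
Rule 4: seating 64 ≥ 22; years in business 8 < 10 → General Business Certificate required.
Rule 5: does not operate outdoor seating on a public sidewalk; years in business 8 < 12 → Standard Certificate not required.
Rule 6: seating 64 > 56; years in business 8 < 9 → Trade License not required.
Rule 7: years in business 8 > 5 → exempt from Annual Registration.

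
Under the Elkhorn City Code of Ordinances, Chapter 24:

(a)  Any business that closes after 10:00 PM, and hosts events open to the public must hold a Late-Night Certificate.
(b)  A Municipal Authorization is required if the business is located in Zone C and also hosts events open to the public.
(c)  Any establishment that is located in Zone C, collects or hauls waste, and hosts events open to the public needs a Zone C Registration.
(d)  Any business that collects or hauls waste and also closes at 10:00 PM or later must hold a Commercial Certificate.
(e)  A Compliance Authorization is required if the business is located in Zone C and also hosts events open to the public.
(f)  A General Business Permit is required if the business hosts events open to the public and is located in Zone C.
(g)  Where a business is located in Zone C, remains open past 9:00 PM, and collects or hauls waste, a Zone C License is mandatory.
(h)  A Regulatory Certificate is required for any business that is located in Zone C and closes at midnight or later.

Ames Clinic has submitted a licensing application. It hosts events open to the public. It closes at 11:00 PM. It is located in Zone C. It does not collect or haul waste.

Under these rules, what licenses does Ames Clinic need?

(a) closes 11:00 PM, after 10:00 PM; hosts events open to the public → Late-Night Certificate required.
(b) is located in Zone C; hosts events open to the public → Municipal Authorization required.
(c) is located in Zone C; does not collect or haul waste; hosts events open to the public → Zone C Registration not required.
(d) does not collect or haul waste; closes 11:00 PM, after 10:00 PM → Commercial Certificate not required.
(e) is located in Zone C; hosts events open to the public → Compliance Authorization required.
(f) hosts events open to the public; is located in Zone C → General Business Permit required.
(g) is located in Zone C; closes 11:00 PM, after 9:00 PM; does not collect or haul waste → Zone C License not required.
(h) is located in Zone C; closes 11:00 PM, at/before midnight → Regulatory Certificate not required.

Compliance Authorization, General Business Permit, Late-Night Certificate, Municipal Authorization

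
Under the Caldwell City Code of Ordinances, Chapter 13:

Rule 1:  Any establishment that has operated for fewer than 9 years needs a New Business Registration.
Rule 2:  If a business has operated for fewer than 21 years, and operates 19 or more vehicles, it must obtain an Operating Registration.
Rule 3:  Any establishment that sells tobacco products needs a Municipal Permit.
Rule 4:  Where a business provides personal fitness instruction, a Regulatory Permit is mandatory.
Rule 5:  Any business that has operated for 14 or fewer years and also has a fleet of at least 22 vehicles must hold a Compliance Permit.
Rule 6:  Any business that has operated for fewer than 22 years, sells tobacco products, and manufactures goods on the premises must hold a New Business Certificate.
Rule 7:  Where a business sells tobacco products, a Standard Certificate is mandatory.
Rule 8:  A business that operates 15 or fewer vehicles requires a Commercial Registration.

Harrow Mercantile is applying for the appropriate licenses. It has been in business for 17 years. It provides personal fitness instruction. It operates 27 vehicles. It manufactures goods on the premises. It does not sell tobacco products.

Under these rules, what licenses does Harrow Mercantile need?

Operating Registration, Regulatory Permit

Rule 1: years in business 17 ≥ 9 → New Business Registration not required.
Rule 2: years in business 17 < 21; vehicles 27 ≥ 19 → Operating Registration required.
Rule 3: does not sell tobacco products → Municipal Permit not required.
Rule 4: provides personal fitness instruction → Regulatory Permit required.
Rule 5: years in business 17 > 14; vehicles 27 ≥ 22 → Compliance Permit not required.
Rule 6: years in business 17 < 22; does not sell tobacco products; manufactures goods on the premises → New Business Certificate not required.
Rule 7: does not sell tobacco products → Standard Certificate not required.
Rule 8: vehicles 27 > 15 → Commercial Registration not required.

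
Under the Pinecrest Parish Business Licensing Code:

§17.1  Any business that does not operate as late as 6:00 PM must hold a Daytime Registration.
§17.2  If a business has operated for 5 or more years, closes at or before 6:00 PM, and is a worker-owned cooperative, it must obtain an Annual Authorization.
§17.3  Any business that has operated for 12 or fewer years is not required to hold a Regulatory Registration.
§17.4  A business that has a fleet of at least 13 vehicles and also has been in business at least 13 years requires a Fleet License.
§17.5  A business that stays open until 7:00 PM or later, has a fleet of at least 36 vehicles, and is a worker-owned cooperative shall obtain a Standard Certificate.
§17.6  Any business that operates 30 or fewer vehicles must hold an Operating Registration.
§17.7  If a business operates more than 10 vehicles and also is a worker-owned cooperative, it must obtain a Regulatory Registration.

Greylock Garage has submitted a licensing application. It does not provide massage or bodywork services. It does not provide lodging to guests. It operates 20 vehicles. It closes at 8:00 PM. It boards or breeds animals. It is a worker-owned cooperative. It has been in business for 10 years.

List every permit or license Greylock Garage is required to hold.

Operating Registration

§17.1 closes 8:00 PM, after 6:00 PM → Daytime Registration not required.
§17.2 years in business 10 ≥ 5; closes 8:00 PM, after 6:00 PM; is a worker-owned cooperative → Annual Authorization not required.
§17.3 years in business 10 ≤ 12 → exempt from Regulatory Registration.
§17.4 vehicles 20 ≥ 13; years in business 10 < 13 → Fleet License not required.
§17.5 closes 8:00 PM, after 7:00 PM; vehicles 20 < 36; is a worker-owned cooperative → Standard Certificate not required.
§17.6 vehicles 20 ≤ 30 → Operating Registration required.
§17.7 vehicles 20 > 10; is a worker-owned cooperative → Regulatory Registration required.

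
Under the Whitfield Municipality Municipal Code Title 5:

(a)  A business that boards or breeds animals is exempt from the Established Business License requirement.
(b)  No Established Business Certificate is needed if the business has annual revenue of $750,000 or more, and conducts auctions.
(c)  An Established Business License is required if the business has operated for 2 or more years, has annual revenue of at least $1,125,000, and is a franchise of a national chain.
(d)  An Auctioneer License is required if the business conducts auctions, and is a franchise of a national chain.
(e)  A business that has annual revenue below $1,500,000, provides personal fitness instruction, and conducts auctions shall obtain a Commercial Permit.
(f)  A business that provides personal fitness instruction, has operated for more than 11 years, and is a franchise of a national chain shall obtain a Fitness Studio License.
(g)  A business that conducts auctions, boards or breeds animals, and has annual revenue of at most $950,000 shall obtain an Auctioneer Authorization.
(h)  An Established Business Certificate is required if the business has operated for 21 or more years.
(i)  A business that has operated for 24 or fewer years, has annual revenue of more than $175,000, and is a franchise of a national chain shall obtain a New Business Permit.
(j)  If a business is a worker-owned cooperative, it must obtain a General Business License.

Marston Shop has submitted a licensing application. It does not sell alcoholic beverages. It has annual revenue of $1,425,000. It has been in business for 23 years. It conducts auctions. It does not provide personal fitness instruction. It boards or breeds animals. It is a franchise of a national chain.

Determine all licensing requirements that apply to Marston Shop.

Auctioneer License, New Business Permit

(a) boards or breeds animals → exempt from Established Business License.
(b) revenue $1,425,000 ≥ $750,000; conducts auctions → exempt from Established Business Certificate.
(c) years in business 23 ≥ 2; revenue $1,425,000 ≥ $1,125,000; is a franchise of a national chain → Established Business License required.
(d) conducts auctions; is a franchise of a national chain → Auctioneer License required.
(e) revenue $1,425,000 < $1,500,000; does not provide personal fitness instruction; conducts auctions → Commercial Permit not required.
(f) does not provide personal fitness instruction; years in business 23 > 11; is a franchise of a national chain → Fitness Studio License not required.
(g) conducts auctions; boards or breeds animals; revenue $1,425,000 > $950,000 → Auctioneer Authorization not required.
(h) years in business 23 ≥ 21 → Established Business Certificate required.
(i) years in business 23 ≤ 24; revenue $1,425,000 > $175,000; is a franchise of a national chain → New Business Permit required.
(j) is a franchise of a national chain (not: is a worker-owned cooperative) → General Business License not required.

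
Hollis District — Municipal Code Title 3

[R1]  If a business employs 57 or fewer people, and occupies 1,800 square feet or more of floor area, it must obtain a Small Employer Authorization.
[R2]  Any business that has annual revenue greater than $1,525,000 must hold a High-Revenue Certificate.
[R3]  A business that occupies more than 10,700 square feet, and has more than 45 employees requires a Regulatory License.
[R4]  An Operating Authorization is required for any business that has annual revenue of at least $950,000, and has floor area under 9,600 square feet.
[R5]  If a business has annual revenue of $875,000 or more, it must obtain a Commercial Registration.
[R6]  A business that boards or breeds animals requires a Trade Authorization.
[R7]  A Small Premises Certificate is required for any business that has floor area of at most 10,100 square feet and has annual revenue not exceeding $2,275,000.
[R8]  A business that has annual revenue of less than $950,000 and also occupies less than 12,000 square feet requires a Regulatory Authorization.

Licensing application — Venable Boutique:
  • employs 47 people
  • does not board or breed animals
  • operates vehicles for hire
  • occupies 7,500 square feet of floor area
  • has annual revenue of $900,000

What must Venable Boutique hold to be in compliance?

[R1] employees 47 ≤ 57; floor area 7,500 square feet ≥ 1,800 square feet → Small Employer Authorization required.
[R2] revenue $900,000 ≤ $1,525,000 → High-Revenue Certificate not required.
[R3] floor area 7,500 square feet ≤ 10,700 square feet; employees 47 > 45 → Regulatory License not required.
[R4] revenue $900,000 < $950,000; floor area 7,500 square feet < 9,600 square feet → Operating Authorization not required.
[R5] revenue $900,000 ≥ $875,000 → Commercial Registration required.
[R6] does not board or breed animals → Trade Authorization not required.
[R7] floor area 7,500 square feet ≤ 10,100 square feet; revenue $900,000 ≤ $2,275,000 → Small Premises Certificate required.
[R8] revenue $900,000 < $950,000; floor area 7,500 square feet < 12,000 square feet → Regulatory Authorization required.

Commercial Registration, Regulatory Authorization, Small Employer Authorization, Small Premises Certificate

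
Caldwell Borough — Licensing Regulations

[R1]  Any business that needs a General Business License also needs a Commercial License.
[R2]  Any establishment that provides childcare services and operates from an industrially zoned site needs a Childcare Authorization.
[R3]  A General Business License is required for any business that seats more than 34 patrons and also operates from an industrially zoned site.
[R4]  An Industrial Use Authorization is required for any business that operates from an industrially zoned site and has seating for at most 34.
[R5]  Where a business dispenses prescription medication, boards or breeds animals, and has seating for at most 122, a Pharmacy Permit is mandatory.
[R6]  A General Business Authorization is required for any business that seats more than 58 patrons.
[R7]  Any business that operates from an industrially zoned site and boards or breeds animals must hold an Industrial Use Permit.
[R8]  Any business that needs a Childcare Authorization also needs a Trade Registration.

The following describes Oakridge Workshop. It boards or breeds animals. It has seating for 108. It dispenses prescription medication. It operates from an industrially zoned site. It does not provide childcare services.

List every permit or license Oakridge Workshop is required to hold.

Commercial License, General Business Authorization, General Business License, Industrial Use Permit, Pharmacy Permit

[R1] General Business License is required → Commercial License also required.
[R2] does not provide childcare services; operates from an industrially zoned site → Childcare Authorization not required.
[R3] seating 108 > 34; operates from an industrially zoned site → General Business License required.
[R4] operates from an industrially zoned site; seating 108 > 34 → Industrial Use Authorization not required.
[R5] dispenses prescription medication; boards or breeds animals; seating 108 ≤ 122 → Pharmacy Permit required.
[R6] seating 108 > 58 → General Business Authorization required.
[R7] operates from an industrially zoned site; boards or breeds animals → Industrial Use Permit required.
[R8] Childcare Authorization is not required → no effect.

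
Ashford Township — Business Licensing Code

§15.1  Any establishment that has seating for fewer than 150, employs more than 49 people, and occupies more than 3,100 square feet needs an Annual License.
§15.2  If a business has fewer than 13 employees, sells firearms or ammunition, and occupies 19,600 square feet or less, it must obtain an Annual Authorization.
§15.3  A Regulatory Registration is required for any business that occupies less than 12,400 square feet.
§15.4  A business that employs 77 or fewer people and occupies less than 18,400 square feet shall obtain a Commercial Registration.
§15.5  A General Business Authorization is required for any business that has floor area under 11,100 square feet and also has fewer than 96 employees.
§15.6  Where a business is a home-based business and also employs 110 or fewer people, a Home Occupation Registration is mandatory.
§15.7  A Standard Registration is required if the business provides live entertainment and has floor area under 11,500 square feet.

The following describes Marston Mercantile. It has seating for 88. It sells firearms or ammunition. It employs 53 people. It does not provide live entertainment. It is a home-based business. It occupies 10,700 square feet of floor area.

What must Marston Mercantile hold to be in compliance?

Annual License, Commercial Registration, General Business Authorization, Home Occupation Registration, Regulatory Registration

§15.1 seating 88 < 150; employees 53 > 49; floor area 10,700 square feet > 3,100 square feet → Annual License required.
§15.2 employees 53 ≥ 13; sells firearms or ammunition; floor area 10,700 square feet ≤ 19,600 square feet → Annual Authorization not required.
§15.3 floor area 10,700 square feet < 12,400 square feet → Regulatory Registration required.
§15.4 employees 53 ≤ 77; floor area 10,700 square feet < 18,400 square feet → Commercial Registration required.
§15.5 floor area 10,700 square feet < 11,100 square feet; employees 53 < 96 → General Business Authorization required.
§15.6 is a home-based business; employees 53 ≤ 110 → Home Occupation Registration required.
§15.7 does not provide live entertainment; floor area 10,700 square feet < 11,500 square feet → Standard Registration not required.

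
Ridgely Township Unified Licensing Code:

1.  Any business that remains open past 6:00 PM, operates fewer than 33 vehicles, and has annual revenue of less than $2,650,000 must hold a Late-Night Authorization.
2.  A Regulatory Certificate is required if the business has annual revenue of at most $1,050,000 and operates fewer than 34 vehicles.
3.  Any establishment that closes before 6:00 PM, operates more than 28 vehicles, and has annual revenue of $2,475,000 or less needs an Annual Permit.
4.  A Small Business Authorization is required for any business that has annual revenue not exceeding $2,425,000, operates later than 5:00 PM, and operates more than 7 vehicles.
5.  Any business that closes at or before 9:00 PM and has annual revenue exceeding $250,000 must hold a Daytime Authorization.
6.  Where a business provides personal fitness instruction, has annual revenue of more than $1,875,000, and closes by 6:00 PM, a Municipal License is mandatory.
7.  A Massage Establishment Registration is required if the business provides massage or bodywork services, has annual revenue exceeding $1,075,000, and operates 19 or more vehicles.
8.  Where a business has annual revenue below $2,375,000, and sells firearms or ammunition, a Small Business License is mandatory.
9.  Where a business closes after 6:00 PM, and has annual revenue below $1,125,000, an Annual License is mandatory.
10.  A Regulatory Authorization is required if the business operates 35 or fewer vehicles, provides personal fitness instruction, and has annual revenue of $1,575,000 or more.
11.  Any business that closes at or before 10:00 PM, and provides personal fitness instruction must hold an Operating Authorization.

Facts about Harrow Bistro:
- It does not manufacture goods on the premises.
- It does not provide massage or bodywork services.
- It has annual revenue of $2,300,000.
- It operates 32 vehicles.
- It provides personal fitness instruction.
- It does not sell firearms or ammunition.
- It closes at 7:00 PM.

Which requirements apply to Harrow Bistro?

Daytime Authorization, Late-Night Authorization, Operating Authorization, Regulatory Authorization, Small Business Authorization

1. closes 7:00 PM, after 6:00 PM; vehicles 32 < 33; revenue $2,300,000 < $2,650,000 → Late-Night Authorization required.
2. revenue $2,300,000 > $1,050,000; vehicles 32 < 34 → Regulatory Certificate not required.
3. closes 7:00 PM, after 6:00 PM; vehicles 32 > 28; revenue $2,300,000 ≤ $2,475,000 → Annual Permit not required.
4. revenue $2,300,000 ≤ $2,425,000; closes 7:00 PM, after 5:00 PM; vehicles 32 > 7 → Small Business Authorization required.
5. closes 7:00 PM, at/before 9:00 PM; revenue $2,300,000 > $250,000 → Daytime Authorization required.
6. provides personal fitness instruction; revenue $2,300,000 > $1,875,000; closes 7:00 PM, after 6:00 PM → Municipal License not required.
7. does not provide massage or bodywork services; revenue $2,300,000 > $1,075,000; vehicles 32 ≥ 19 → Massage Establishment Registration not required.
8. revenue $2,300,000 < $2,375,000; does not sell firearms or ammunition → Small Business License not required.
9. closes 7:00 PM, after 6:00 PM; revenue $2,300,000 ≥ $1,125,000 → Annual License not required.
10. vehicles 32 ≤ 35; provides personal fitness instruction; revenue $2,300,000 ≥ $1,575,000 → Regulatory Authorization required.
11. closes 7:00 PM, at/before 10:00 PM; provides personal fitness instruction → Operating Authorization required.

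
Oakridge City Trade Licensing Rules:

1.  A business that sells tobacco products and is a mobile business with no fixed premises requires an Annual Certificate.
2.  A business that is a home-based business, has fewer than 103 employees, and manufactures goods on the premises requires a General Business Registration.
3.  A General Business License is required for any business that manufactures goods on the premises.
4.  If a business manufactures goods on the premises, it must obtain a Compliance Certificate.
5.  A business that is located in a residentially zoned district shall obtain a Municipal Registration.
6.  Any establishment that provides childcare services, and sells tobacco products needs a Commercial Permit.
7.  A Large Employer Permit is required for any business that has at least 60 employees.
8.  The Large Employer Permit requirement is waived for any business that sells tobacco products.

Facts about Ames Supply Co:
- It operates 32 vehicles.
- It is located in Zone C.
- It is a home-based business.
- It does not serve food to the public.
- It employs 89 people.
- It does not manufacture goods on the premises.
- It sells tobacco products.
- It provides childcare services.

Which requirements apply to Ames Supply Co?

1. sells tobacco products; is a home-based business (not: is a mobile business with no fixed premises) → Annual Certificate not required.
2. is a home-based business; employees 89 < 103; does not manufacture goods on the premises → General Business Registration not required.
3. does not manufacture goods on the premises → General Business License not required.
4. does not manufacture goods on the premises → Compliance Certificate not required.
5. is located in Zone C (not: is located in a residentially zoned district) → Municipal Registration not required.
6. provides childcare services; sells tobacco products → Commercial Permit required.
7. employees 89 ≥ 60 → Large Employer Permit required.
8. sells tobacco products → exempt from Large Employer Permit.

Commercial Permit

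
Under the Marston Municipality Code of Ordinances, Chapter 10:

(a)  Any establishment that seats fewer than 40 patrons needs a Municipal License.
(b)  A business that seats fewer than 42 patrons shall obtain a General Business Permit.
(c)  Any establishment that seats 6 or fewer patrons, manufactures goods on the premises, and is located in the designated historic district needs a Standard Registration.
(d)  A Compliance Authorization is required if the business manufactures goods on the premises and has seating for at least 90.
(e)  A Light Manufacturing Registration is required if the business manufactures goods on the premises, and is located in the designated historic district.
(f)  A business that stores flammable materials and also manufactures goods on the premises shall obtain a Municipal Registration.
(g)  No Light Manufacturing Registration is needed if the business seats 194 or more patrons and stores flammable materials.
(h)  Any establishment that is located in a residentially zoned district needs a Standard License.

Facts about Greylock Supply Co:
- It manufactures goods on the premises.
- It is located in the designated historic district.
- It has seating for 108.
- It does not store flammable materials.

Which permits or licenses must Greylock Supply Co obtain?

(a) seating 108 ≥ 40 → Municipal License not required.
(b) seating 108 ≥ 42 → General Business Permit not required.
(c) seating 108 > 6; manufactures goods on the premises; is located in the designated historic district → Standard Registration not required.
(d) manufactures goods on the premises; seating 108 ≥ 90 → Compliance Authorization required.
(e) manufactures goods on the premises; is located in the designated historic district → Light Manufacturing Registration required.
(f) does not store flammable materials; manufactures goods on the premises → Municipal Registration not required.
(g) seating 108 < 194; does not store flammable materials → Light Manufacturing Registration exemption does not apply.
(h) is located in the designated historic district (not: is located in a residentially zoned district) → Standard License not required.

Compliance Authorization, Light Manufacturing Registration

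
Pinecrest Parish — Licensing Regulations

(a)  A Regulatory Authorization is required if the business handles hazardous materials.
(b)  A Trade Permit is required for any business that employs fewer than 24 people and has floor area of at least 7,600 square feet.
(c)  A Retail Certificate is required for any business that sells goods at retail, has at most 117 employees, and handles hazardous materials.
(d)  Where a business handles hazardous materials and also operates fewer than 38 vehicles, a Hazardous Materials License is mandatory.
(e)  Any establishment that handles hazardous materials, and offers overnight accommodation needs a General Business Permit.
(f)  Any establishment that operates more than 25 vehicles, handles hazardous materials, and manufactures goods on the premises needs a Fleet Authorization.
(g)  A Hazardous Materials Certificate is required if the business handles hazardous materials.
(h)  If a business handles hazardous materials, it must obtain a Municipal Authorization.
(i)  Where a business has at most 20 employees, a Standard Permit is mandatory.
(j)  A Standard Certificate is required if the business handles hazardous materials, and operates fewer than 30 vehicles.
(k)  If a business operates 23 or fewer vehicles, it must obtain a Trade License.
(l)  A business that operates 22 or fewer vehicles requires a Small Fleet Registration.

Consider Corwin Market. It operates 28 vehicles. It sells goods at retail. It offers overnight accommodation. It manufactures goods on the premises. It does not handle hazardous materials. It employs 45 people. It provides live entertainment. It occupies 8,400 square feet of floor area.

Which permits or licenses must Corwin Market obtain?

(a) does not handle hazardous materials → Regulatory Authorization not required.
(b) employees 45 ≥ 24; floor area 8,400 square feet ≥ 7,600 square feet → Trade Permit not required.
(c) sells goods at retail; employees 45 ≤ 117; does not handle hazardous materials → Retail Certificate not required.
(d) does not handle hazardous materials; vehicles 28 < 38 → Hazardous Materials License not required.
(e) does not handle hazardous materials; offers overnight accommodation → General Business Permit not required.
(f) vehicles 28 > 25; does not handle hazardous materials; manufactures goods on the premises → Fleet Authorization not required.
(g) does not handle hazardous materials → Hazardous Materials Certificate not required.
(h) does not handle hazardous materials → Municipal Authorization not required.
(i) employees 45 > 20 → Standard Permit not required.
(j) does not handle hazardous materials; vehicles 28 < 30 → Standard Certificate not required.
(k) vehicles 28 > 23 → Trade License not required.
(l) vehicles 28 > 22 → Small Fleet Registration not required.

None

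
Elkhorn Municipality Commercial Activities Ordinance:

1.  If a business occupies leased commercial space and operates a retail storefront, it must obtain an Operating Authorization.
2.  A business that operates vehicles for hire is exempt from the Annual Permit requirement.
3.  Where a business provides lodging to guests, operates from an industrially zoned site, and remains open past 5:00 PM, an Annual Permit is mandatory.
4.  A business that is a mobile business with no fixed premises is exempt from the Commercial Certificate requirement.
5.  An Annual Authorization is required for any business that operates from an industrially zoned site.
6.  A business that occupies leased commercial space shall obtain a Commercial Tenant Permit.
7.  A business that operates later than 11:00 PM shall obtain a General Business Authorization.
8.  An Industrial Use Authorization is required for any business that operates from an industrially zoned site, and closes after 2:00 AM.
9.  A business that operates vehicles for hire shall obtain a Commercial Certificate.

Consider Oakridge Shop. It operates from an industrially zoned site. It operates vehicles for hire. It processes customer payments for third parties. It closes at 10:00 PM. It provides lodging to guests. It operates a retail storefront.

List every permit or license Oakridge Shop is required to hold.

1. operates from an industrially zoned site (not: occupies leased commercial space); operates a retail storefront → Operating Authorization not required.
2. operates vehicles for hire → exempt from Annual Permit.
3. provides lodging to guests; operates from an industrially zoned site; closes 10:00 PM, after 5:00 PM → Annual Permit required.
4. operates from an industrially zoned site (not: is a mobile business with no fixed premises) → Commercial Certificate exemption does not apply.
5. operates from an industrially zoned site → Annual Authorization required.
6. operates from an industrially zoned site (not: occupies leased commercial space) → Commercial Tenant Permit not required.
7. closes 10:00 PM, at/before 11:00 PM → General Business Authorization not required.
8. operates from an industrially zoned site; closes 10:00 PM, at/before 2:00 AM → Industrial Use Authorization not required.
9. operates vehicles for hire → Commercial Certificate required.

Annual Authorization, Commercial Certificate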